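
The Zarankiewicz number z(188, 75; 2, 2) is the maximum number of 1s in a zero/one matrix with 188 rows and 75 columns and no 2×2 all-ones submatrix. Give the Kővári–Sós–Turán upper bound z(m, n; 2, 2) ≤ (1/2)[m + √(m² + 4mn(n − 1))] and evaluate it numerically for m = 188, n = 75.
z(188, 75; 2, 2) ≤ (1/2)[188 + √(188² + 4·188·75·74)] = (1/2)[188 + √4208944] = 1119.7856

Kővári–Sós–Turán: let r_1, ..., r_188 be the row sums and z = Σ r_i the total number of 1s. Each pair of columns can share at most one row with both entries 1 (else a 2×2 all-ones block appears), so Σ_i C(r_i, 2) ≤ C(75, 2) = 2775. By convexity Σ_i C(r_i, 2) ≥ 188·C(z/188, 2) = z(z − 188)/(2·188), giving z² − 188z − 188·75·74 ≤ 0 and hence z ≤ (1/2)[188 + √(35344 + 4·1043400)] = (1/2)[188 + √4208944] ≈ (1/2)(188 + 2051.5711) = 1119.7856.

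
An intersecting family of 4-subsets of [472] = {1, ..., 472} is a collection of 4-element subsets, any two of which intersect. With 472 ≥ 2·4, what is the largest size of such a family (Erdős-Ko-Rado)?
max |F| = C(471, 3) = 17303755

Erdős-Ko-Rado (1961): when n ≥ 2k, max |F| = C(n−1, k−1). The bound is attained by the star {A : i ∈ A} for any fixed i ∈ [n]. Here C(472−1, 4−1) = C(471, 3) = 17303755.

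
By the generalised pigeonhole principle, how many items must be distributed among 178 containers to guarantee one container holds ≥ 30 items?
n = (30 − 1)·178 + 1 = 5163

By the generalised pigeonhole principle, to guarantee some box contains ≥ r objects we need more than (r − 1) · k objects total. Threshold: n = (r − 1) · k + 1. With r = 30 and k = 178: n = 29 · 178 + 1 = 5162 + 1 = 5163. For n = 5162 = 29 · 178, we can put exactly 29 objects in every box, avoiding 30 in any single one — so 5163 is tight.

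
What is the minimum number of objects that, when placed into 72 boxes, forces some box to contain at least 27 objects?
n = (27 − 1)·72 + 1 = 1873

By the generalised pigeonhole principle, to guarantee some box contains ≥ r objects we need more than (r − 1) · k objects total. Threshold: n = (r − 1) · k + 1. With r = 27 and k = 72: n = 26 · 72 + 1 = 1872 + 1 = 1873. For n = 1872 = 26 · 72, we can put exactly 26 objects in every box, avoiding 27 in any single one — so 1873 is tight.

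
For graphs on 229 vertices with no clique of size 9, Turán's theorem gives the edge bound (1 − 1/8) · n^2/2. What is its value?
Turán density bound = (7/8) · 229^2/2 = 367087/16 ≈ 22942.9375

Turán's theorem: ex(n, K_{r+1}) is achieved by the complete r-partite Turán graph T(n, r) with parts as balanced as possible, and is at most (1 − 1/r) · n^2/2. For r = 8, n = 229: the density bound is (7/8) · 52441/2 = 367087/16 ≈ 22942.9375. The integer-valued extremum is e(T(229, 8)) = 22942, which is strictly less than the density bound 367087/16 since 8 ∤ 229 (the parts of T(229, 8) cannot all be equal).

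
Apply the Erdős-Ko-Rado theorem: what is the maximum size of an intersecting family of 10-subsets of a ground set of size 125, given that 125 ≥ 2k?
max |F| = C(124, 9) = 14189367287524

Erdős-Ko-Rado (1961): when n ≥ 2k, max |F| = C(n−1, k−1). The bound is attained by the star {A : i ∈ A} for any fixed i ∈ [n]. Here C(125−1, 10−1) = C(124, 9) = 14189367287524.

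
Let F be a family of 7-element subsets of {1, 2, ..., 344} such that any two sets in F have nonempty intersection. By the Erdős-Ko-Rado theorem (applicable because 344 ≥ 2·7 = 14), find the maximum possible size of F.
max |F| = C(343, 6) = 2164399496259

The Erdős-Ko-Rado theorem states: for n ≥ 2k, an intersecting family of k-subsets of an n-element set has size at most C(n − 1, k − 1), with equality for 'star' families {A ⊆ [n] : |A| = k, i ∈ A} (fix an element i). For n = 344, k = 7: C(343, 6) = 2164399496259.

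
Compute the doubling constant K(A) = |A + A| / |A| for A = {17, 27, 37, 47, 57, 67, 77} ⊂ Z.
K = |A + A| / |A| = 13/7

Enumerate A + A = {a + b : a, b ∈ A}. With |A| = 7, there are |A|^2 = 49 ordered sum pairs; collecting distinct values, A + A = {34, 44, 54, 64, 74, 84, 94, 104, 114, 124, 134, 144, 154}, so |A + A| = 13. Thus K = 13/7. Here |A + A| = 2|A| − 1 = 13, the minimum possible — so K = 13/7 is minimal, which holds iff A is an arithmetic progression.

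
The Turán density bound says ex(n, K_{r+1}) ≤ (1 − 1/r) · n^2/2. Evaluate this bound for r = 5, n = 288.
Turán density bound = (4/5) · 288^2/2 = 165888/5 ≈ 33177.6

Turán's theorem: ex(n, K_{r+1}) is achieved by the complete r-partite Turán graph T(n, r) with parts as balanced as possible, and is at most (1 − 1/r) · n^2/2. For r = 5, n = 288: the density bound is (4/5) · 82944/2 = 165888/5 ≈ 33177.6. The integer-valued extremum is e(T(288, 5)) = 33177, which is strictly less than the density bound 165888/5 since 5 ∤ 288 (the parts of T(288, 5) cannot all be equal).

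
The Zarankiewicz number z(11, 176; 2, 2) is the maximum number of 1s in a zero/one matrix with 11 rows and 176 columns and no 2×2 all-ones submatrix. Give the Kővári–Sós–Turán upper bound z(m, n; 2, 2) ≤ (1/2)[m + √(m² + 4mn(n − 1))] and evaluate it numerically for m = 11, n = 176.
z(11, 176; 2, 2) ≤ (1/2)[11 + √(11² + 4·11·176·175)] = (1/2)[11 + √1355321] = 587.5913

Kővári–Sós–Turán: let r_1, ..., r_11 be the row sums and z = Σ r_i the total number of 1s. Each pair of columns can share at most one row with both entries 1 (else a 2×2 all-ones block appears), so Σ_i C(r_i, 2) ≤ C(176, 2) = 15400. By convexity Σ_i C(r_i, 2) ≥ 11·C(z/11, 2) = z(z − 11)/(2·11), giving z² − 11z − 11·176·175 ≤ 0 and hence z ≤ (1/2)[11 + √(121 + 4·338800)] = (1/2)[11 + √1355321] ≈ (1/2)(11 + 1164.1825) = 587.5913.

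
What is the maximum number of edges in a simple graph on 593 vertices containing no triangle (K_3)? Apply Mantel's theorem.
ex(593, K_3) = ⌊593^2/4⌋ = 87912

Mantel (1907): a triangle-free graph on n vertices has at most ⌊n^2/4⌋ edges, with equality for the complete bipartite graph K_{⌊n/2⌋, ⌈n/2⌉}. For n = 593: ⌊593^2/4⌋ = ⌊351649/4⌋ = 87912. The extremal graph is K_{296, 297}, which has 296·297 = 87912 edges.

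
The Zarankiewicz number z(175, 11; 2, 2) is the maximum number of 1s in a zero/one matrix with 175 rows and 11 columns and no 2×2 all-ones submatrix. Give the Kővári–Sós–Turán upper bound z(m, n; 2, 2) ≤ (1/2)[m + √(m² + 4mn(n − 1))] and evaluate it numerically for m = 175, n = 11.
z(175, 11; 2, 2) ≤ (1/2)[175 + √(175² + 4·175·11·10)] = (1/2)[175 + √107625] = 251.5312

Kővári–Sós–Turán: let r_1, ..., r_175 be the row sums and z = Σ r_i the total number of 1s. Each pair of columns can share at most one row with both entries 1 (else a 2×2 all-ones block appears), so Σ_i C(r_i, 2) ≤ C(11, 2) = 55. By convexity Σ_i C(r_i, 2) ≥ 175·C(z/175, 2) = z(z − 175)/(2·175), giving z² − 175z − 175·11·10 ≤ 0 and hence z ≤ (1/2)[175 + √(30625 + 4·19250)] = (1/2)[175 + √107625] ≈ (1/2)(175 + 328.0625) = 251.5312.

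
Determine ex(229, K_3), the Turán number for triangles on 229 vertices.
ex(229, K_3) = ⌊229^2/4⌋ = 13110

Mantel (1907): a triangle-free graph on n vertices has at most ⌊n^2/4⌋ edges, with equality for the complete bipartite graph K_{⌊n/2⌋, ⌈n/2⌉}. For n = 229: ⌊229^2/4⌋ = ⌊52441/4⌋ = 13110. The extremal graph is K_{114, 115}, which has 114·115 = 13110 edges.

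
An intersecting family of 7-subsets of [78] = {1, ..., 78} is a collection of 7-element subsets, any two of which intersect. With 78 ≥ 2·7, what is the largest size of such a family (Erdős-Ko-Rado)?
max |F| = C(77, 6) = 237093780

Erdős-Ko-Rado (1961): when n ≥ 2k, max |F| = C(n−1, k−1). The bound is attained by the star {A : i ∈ A} for any fixed i ∈ [n]. Here C(78−1, 7−1) = C(77, 6) = 237093780.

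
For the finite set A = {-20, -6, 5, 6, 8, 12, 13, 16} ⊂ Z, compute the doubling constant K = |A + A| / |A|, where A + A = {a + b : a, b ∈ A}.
K = |A + A| / |A| = 31/8

Enumerate A + A = {a + b : a, b ∈ A}. With |A| = 8, there are |A|^2 = 64 ordered sum pairs; collecting distinct values, A + A = {-40, -26, -15, -14, -12, -8, -7, -4, -1, 0, 2, 6, 7, 10, 11, 12, 13, 14, 16, 17, 18, 19, 20, 21, 22, 24, 25, 26, 28, 29, 32}, so |A + A| = 31. Thus K = 31/8. For comparison, the minimum possible |A + A| over all 8-element sets is 2·8 − 1 = 15 (so min K = 15/8), attained only by arithmetic progressions.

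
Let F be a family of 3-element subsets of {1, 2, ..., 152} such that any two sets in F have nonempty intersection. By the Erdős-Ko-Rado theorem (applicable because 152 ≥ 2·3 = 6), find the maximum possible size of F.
max |F| = C(151, 2) = 11325

Erdős-Ko-Rado (1961): when n ≥ 2k, max |F| = C(n−1, k−1). The bound is attained by the star {A : i ∈ A} for any fixed i ∈ [n]. Here C(152−1, 3−1) = C(151, 2) = 11325.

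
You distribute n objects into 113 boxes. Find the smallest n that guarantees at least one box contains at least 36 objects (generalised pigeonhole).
n = (36 − 1)·113 + 1 = 3956

By the generalised pigeonhole principle, to guarantee some box contains ≥ r objects we need more than (r − 1) · k objects total. Threshold: n = (r − 1) · k + 1. With r = 36 and k = 113: n = 35 · 113 + 1 = 3955 + 1 = 3956. For n = 3955 = 35 · 113, we can put exactly 35 objects in every box, avoiding 36 in any single one — so 3956 is tight.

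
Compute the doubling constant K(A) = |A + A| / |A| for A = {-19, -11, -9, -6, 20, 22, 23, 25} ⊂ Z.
K = |A + A| / |A| = 31/8

Enumerate A + A = {a + b : a, b ∈ A}. With |A| = 8, there are |A|^2 = 64 ordered sum pairs; collecting distinct values, A + A = {-38, -30, -28, -25, -22, -20, -18, -17, -15, -12, 1, 3, 4, 6, 9, 11, 12, 13, 14, 16, 17, 19, 40, 42, 43, 44, 45, 46, 47, 48, 50}, so |A + A| = 31. Thus K = 31/8. For comparison, the minimum possible |A + A| over all 8-element sets is 2·8 − 1 = 15 (so min K = 15/8), attained only by arithmetic progressions.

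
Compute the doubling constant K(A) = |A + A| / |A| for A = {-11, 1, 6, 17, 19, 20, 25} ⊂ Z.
K = |A + A| / |A| = 27/7

Enumerate A + A = {a + b : a, b ∈ A}. With |A| = 7, there are |A|^2 = 49 ordered sum pairs; collecting distinct values, A + A = {-22, -10, -5, 2, 6, 7, 8, 9, 12, 14, 18, 20, 21, 23, 25, 26, 31, 34, 36, 37, 38, 39, 40, 42, 44, 45, 50}, so |A + A| = 27. Thus K = 27/7. For comparison, the minimum possible |A + A| over all 7-element sets is 2·7 − 1 = 13 (so min K = 13/7), attained only by arithmetic progressions.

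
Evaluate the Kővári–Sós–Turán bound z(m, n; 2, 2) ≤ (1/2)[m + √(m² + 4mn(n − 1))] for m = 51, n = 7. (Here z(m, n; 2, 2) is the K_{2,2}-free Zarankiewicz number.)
z(51, 7; 2, 2) ≤ (1/2)[51 + √(51² + 4·51·7·6)] = (1/2)[51 + √11169] = 78.3417

Kővári–Sós–Turán: let r_1, ..., r_51 be the row sums and z = Σ r_i the total number of 1s. Each pair of columns can share at most one row with both entries 1 (else a 2×2 all-ones block appears), so Σ_i C(r_i, 2) ≤ C(7, 2) = 21. By convexity Σ_i C(r_i, 2) ≥ 51·C(z/51, 2) = z(z − 51)/(2·51), giving z² − 51z − 51·7·6 ≤ 0 and hence z ≤ (1/2)[51 + √(2601 + 4·2142)] = (1/2)[51 + √11169] ≈ (1/2)(51 + 105.6835) = 78.3417.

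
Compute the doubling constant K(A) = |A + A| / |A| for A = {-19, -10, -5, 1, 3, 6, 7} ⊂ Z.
K = |A + A| / |A| = 26/7

Enumerate A + A = {a + b : a, b ∈ A}. With |A| = 7, there are |A|^2 = 49 ordered sum pairs; collecting distinct values, A + A = {-38, -29, -24, -20, -18, -16, -15, -13, -12, -10, -9, -7, -4, -3, -2, 1, 2, 4, 6, 7, 8, 9, 10, 12, 13, 14}, so |A + A| = 26. Thus K = 26/7. For comparison, the minimum possible |A + A| over all 7-element sets is 2·7 − 1 = 13 (so min K = 13/7), attained only by arithmetic progressions.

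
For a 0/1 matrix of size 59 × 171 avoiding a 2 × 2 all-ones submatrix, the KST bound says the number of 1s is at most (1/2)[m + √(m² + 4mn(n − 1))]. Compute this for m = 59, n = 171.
z(59, 171; 2, 2) ≤ (1/2)[59 + √(59² + 4·59·171·170)] = (1/2)[59 + √6864001] = 1339.4619

Kővári–Sós–Turán: let r_1, ..., r_59 be the row sums and z = Σ r_i the total number of 1s. Each pair of columns can share at most one row with both entries 1 (else a 2×2 all-ones block appears), so Σ_i C(r_i, 2) ≤ C(171, 2) = 14535. By convexity Σ_i C(r_i, 2) ≥ 59·C(z/59, 2) = z(z − 59)/(2·59), giving z² − 59z − 59·171·170 ≤ 0 and hence z ≤ (1/2)[59 + √(3481 + 4·1715130)] = (1/2)[59 + √6864001] ≈ (1/2)(59 + 2619.9239) = 1339.4619.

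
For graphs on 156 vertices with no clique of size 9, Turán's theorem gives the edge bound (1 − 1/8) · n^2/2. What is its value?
Turán density bound = (7/8) · 156^2/2 = 10647

Turán's theorem: ex(n, K_{r+1}) is achieved by the complete r-partite Turán graph T(n, r) with parts as balanced as possible, and is at most (1 − 1/r) · n^2/2. For r = 8, n = 156: the density bound is (7/8) · 24336/2 = 10647. The integer-valued extremum is e(T(156, 8)) = 10646, which is strictly less than the density bound 10647 since 8 ∤ 156 (the parts of T(156, 8) cannot all be equal).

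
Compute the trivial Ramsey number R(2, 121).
R(2, 121) = 121

R(2, k) = k for all k ≥ 2: in a 2-colouring of K_k, either some edge is red (a red K_2) or all edges are blue (a blue K_k). And K_{120} coloured all-blue has no blue K_121, so R(2, 121) > 120. Hence R(2, 121) = 121.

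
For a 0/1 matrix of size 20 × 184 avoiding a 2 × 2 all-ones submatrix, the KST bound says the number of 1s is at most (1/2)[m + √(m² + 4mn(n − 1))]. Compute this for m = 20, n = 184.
z(20, 184; 2, 2) ≤ (1/2)[20 + √(20² + 4·20·184·183)] = (1/2)[20 + √2694160] = 830.6948

Kővári–Sós–Turán: let r_1, ..., r_20 be the row sums and z = Σ r_i the total number of 1s. Each pair of columns can share at most one row with both entries 1 (else a 2×2 all-ones block appears), so Σ_i C(r_i, 2) ≤ C(184, 2) = 16836. By convexity Σ_i C(r_i, 2) ≥ 20·C(z/20, 2) = z(z − 20)/(2·20), giving z² − 20z − 20·184·183 ≤ 0 and hence z ≤ (1/2)[20 + √(400 + 4·673440)] = (1/2)[20 + √2694160] ≈ (1/2)(20 + 1641.3897) = 830.6948.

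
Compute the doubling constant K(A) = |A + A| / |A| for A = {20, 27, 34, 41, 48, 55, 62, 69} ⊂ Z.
K = |A + A| / |A| = 15/8

Enumerate A + A = {a + b : a, b ∈ A}. With |A| = 8, there are |A|^2 = 64 ordered sum pairs; collecting distinct values, A + A = {40, 47, 54, 61, 68, 75, 82, 89, 96, 103, 110, 117, 124, 131, 138}, so |A + A| = 15. Thus K = 15/8. Here |A + A| = 2|A| − 1 = 15, the minimum possible — so K = 15/8 is minimal, which holds iff A is an arithmetic progression.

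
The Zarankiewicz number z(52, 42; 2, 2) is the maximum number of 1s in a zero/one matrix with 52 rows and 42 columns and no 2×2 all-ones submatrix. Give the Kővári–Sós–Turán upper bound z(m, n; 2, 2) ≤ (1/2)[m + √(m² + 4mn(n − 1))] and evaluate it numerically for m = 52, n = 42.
z(52, 42; 2, 2) ≤ (1/2)[52 + √(52² + 4·52·42·41)] = (1/2)[52 + √360880] = 326.3664

Kővári–Sós–Turán: let r_1, ..., r_52 be the row sums and z = Σ r_i the total number of 1s. Each pair of columns can share at most one row with both entries 1 (else a 2×2 all-ones block appears), so Σ_i C(r_i, 2) ≤ C(42, 2) = 861. By convexity Σ_i C(r_i, 2) ≥ 52·C(z/52, 2) = z(z − 52)/(2·52), giving z² − 52z − 52·42·41 ≤ 0 and hence z ≤ (1/2)[52 + √(2704 + 4·89544)] = (1/2)[52 + √360880] ≈ (1/2)(52 + 600.7329) = 326.3664.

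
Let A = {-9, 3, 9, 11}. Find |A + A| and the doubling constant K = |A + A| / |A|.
K = |A + A| / |A| = 10/4 = 5/2

Enumerate A + A = {a + b : a, b ∈ A}. With |A| = 4, there are |A|^2 = 16 ordered sum pairs; collecting distinct values, A + A = {-18, -6, 0, 2, 6, 12, 14, 18, 20, 22}, so |A + A| = 10. Thus K = 10/4 = 5/2. For comparison, the minimum possible |A + A| over all 4-element sets is 2·4 − 1 = 7 (so min K = 7/4), attained only by arithmetic progressions.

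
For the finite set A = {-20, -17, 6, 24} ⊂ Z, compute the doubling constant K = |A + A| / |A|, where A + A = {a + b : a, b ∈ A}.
K = |A + A| / |A| = 10/4 = 5/2

Enumerate A + A = {a + b : a, b ∈ A}. With |A| = 4, there are |A|^2 = 16 ordered sum pairs; collecting distinct values, A + A = {-40, -37, -34, -14, -11, 4, 7, 12, 30, 48}, so |A + A| = 10. Thus K = 10/4 = 5/2. For comparison, the minimum possible |A + A| over all 4-element sets is 2·4 − 1 = 7 (so min K = 7/4), attained only by arithmetic progressions.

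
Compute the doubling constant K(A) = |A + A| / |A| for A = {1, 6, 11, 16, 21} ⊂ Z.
K = |A + A| / |A| = 9/5

Enumerate A + A = {a + b : a, b ∈ A}. With |A| = 5, there are |A|^2 = 25 ordered sum pairs; collecting distinct values, A + A = {2, 7, 12, 17, 22, 27, 32, 37, 42}, so |A + A| = 9. Thus K = 9/5. Here |A + A| = 2|A| − 1 = 9, the minimum possible — so K = 9/5 is minimal, which holds iff A is an arithmetic progression.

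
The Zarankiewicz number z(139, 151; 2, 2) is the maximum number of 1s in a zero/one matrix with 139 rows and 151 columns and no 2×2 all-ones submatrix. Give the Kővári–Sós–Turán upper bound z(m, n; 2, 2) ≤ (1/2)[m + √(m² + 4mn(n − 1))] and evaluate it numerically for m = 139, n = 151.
z(139, 151; 2, 2) ≤ (1/2)[139 + √(139² + 4·139·151·150)] = (1/2)[139 + √12612721] = 1845.2196

Kővári–Sós–Turán: let r_1, ..., r_139 be the row sums and z = Σ r_i the total number of 1s. Each pair of columns can share at most one row with both entries 1 (else a 2×2 all-ones block appears), so Σ_i C(r_i, 2) ≤ C(151, 2) = 11325. By convexity Σ_i C(r_i, 2) ≥ 139·C(z/139, 2) = z(z − 139)/(2·139), giving z² − 139z − 139·151·150 ≤ 0 and hence z ≤ (1/2)[139 + √(19321 + 4·3148350)] = (1/2)[139 + √12612721] ≈ (1/2)(139 + 3551.4393) = 1845.2196.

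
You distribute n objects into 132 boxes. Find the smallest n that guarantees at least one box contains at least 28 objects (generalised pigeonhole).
n = (28 − 1)·132 + 1 = 3565

By the generalised pigeonhole principle, to guarantee some box contains ≥ r objects we need more than (r − 1) · k objects total. Threshold: n = (r − 1) · k + 1. With r = 28 and k = 132: n = 27 · 132 + 1 = 3564 + 1 = 3565. For n = 3564 = 27 · 132, we can put exactly 27 objects in every box, avoiding 28 in any single one — so 3565 is tight.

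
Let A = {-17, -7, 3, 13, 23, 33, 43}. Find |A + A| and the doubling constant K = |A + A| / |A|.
K = |A + A| / |A| = 13/7

Enumerate A + A = {a + b : a, b ∈ A}. With |A| = 7, there are |A|^2 = 49 ordered sum pairs; collecting distinct values, A + A = {-34, -24, -14, -4, 6, 16, 26, 36, 46, 56, 66, 76, 86}, so |A + A| = 13. Thus K = 13/7. Here |A + A| = 2|A| − 1 = 13, the minimum possible — so K = 13/7 is minimal, which holds iff A is an arithmetic progression.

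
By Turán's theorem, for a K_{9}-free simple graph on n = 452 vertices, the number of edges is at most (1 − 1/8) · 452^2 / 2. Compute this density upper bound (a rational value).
Turán density bound = (7/8) · 452^2/2 = 89383

Turán's theorem: ex(n, K_{r+1}) is achieved by the complete r-partite Turán graph T(n, r) with parts as balanced as possible, and is at most (1 − 1/r) · n^2/2. For r = 8, n = 452: the density bound is (7/8) · 204304/2 = 89383. The integer-valued extremum is e(T(452, 8)) = 89382, which is strictly less than the density bound 89383 since 8 ∤ 452 (the parts of T(452, 8) cannot all be equal).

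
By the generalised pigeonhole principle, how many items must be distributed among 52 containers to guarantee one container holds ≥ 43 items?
n = (43 − 1)·52 + 1 = 2185

By the generalised pigeonhole principle, to guarantee some box contains ≥ r objects we need more than (r − 1) · k objects total. Threshold: n = (r − 1) · k + 1. With r = 43 and k = 52: n = 42 · 52 + 1 = 2184 + 1 = 2185. For n = 2184 = 42 · 52, we can put exactly 42 objects in every box, avoiding 43 in any single one — so 2185 is tight.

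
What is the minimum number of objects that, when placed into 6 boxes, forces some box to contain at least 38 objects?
n = (38 − 1)·6 + 1 = 223

By the generalised pigeonhole principle, to guarantee some box contains ≥ r objects we need more than (r − 1) · k objects total. Threshold: n = (r − 1) · k + 1. With r = 38 and k = 6: n = 37 · 6 + 1 = 222 + 1 = 223. For n = 222 = 37 · 6, we can put exactly 37 objects in every box, avoiding 38 in any single one — so 223 is tight.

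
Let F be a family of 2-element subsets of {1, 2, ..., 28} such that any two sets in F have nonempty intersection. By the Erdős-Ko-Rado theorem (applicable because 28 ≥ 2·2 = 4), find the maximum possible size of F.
max |F| = C(27, 1) = 27

The Erdős-Ko-Rado theorem states: for n ≥ 2k, an intersecting family of k-subsets of an n-element set has size at most C(n − 1, k − 1), with equality for 'star' families {A ⊆ [n] : |A| = k, i ∈ A} (fix an element i). For n = 28, k = 2: C(27, 1) = 27.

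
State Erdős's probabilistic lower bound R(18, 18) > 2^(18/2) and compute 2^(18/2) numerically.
2^(18/2) = 512; so R(18, 18) > 512

Colour each edge of K_n uniformly at random with red/blue. The expected number of monochromatic K_18 is C(n, 18) · 2 · 2^(−C(18,2)). If C(n, 18) · 2^(1 − C(18,2)) < 1, then with positive probability no monochromatic K_18 exists, so R(18, 18) > n. The standard estimate C(n, 18) ≤ n^18/18! shows this inequality holds whenever n ≤ 2^(18/2) (since 18! · 2^(C(18,2) − 1) > 2^(18^2/2) ≥ n^18). Hence R(18, 18) > 2^(18/2) = 512.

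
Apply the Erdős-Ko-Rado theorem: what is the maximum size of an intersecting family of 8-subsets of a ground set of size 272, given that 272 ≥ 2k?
max |F| = C(271, 7) = 19698282637155

Erdős-Ko-Rado (1961): when n ≥ 2k, max |F| = C(n−1, k−1). The bound is attained by the star {A : i ∈ A} for any fixed i ∈ [n]. Here C(272−1, 8−1) = C(271, 7) = 19698282637155.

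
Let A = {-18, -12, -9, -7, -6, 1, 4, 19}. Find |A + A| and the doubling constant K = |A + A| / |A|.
K = |A + A| / |A| = 31/8

Enumerate A + A = {a + b : a, b ∈ A}. With |A| = 8, there are |A|^2 = 64 ordered sum pairs; collecting distinct values, A + A = {-36, -30, -27, -25, -24, -21, -19, -18, -17, -16, -15, -14, -13, -12, -11, -8, -6, -5, -3, -2, 1, 2, 5, 7, 8, 10, 12, 13, 20, 23, 38}, so |A + A| = 31. Thus K = 31/8. For comparison, the minimum possible |A + A| over all 8-element sets is 2·8 − 1 = 15 (so min K = 15/8), attained only by arithmetic progressions.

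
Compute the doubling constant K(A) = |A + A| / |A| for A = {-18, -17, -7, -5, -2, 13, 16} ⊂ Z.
K = |A + A| / |A| = 26/7

Enumerate A + A = {a + b : a, b ∈ A}. With |A| = 7, there are |A|^2 = 49 ordered sum pairs; collecting distinct values, A + A = {-36, -35, -34, -25, -24, -23, -22, -20, -19, -14, -12, -10, -9, -7, -5, -4, -2, -1, 6, 8, 9, 11, 14, 26, 29, 32}, so |A + A| = 26. Thus K = 26/7. For comparison, the minimum possible |A + A| over all 7-element sets is 2·7 − 1 = 13 (so min K = 13/7), attained only by arithmetic progressions.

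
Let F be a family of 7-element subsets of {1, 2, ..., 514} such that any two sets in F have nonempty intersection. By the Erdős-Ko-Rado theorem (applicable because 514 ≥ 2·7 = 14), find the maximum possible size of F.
max |F| = C(513, 6) = 24582576566016

Erdős-Ko-Rado (1961): when n ≥ 2k, max |F| = C(n−1, k−1). The bound is attained by the star {A : i ∈ A} for any fixed i ∈ [n]. Here C(514−1, 7−1) = C(513, 6) = 24582576566016.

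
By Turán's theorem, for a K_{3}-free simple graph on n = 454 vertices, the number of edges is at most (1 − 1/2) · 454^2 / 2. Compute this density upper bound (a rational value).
Turán density bound = (1/2) · 454^2/2 = 51529

Turán's theorem: ex(n, K_{r+1}) is achieved by the complete r-partite Turán graph T(n, r) with parts as balanced as possible, and is at most (1 − 1/r) · n^2/2. For r = 2, n = 454: the density bound is (1/2) · 206116/2 = 51529. Since 2 ∣ 454, the Turán graph T(454, 2) has parts of equal size 227, and its edge count e(T(454, 2)) = 51529 attains the density bound exactly.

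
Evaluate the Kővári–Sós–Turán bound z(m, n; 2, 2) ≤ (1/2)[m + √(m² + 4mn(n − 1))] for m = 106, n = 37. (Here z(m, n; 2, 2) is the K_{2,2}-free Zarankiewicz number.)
z(106, 37; 2, 2) ≤ (1/2)[106 + √(106² + 4·106·37·36)] = (1/2)[106 + √576004] = 432.4746

Kővári–Sós–Turán: let r_1, ..., r_106 be the row sums and z = Σ r_i the total number of 1s. Each pair of columns can share at most one row with both entries 1 (else a 2×2 all-ones block appears), so Σ_i C(r_i, 2) ≤ C(37, 2) = 666. By convexity Σ_i C(r_i, 2) ≥ 106·C(z/106, 2) = z(z − 106)/(2·106), giving z² − 106z − 106·37·36 ≤ 0 and hence z ≤ (1/2)[106 + √(11236 + 4·141192)] = (1/2)[106 + √576004] ≈ (1/2)(106 + 758.9493) = 432.4746.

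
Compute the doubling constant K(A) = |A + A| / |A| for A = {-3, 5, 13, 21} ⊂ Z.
K = |A + A| / |A| = 7/4

Enumerate A + A = {a + b : a, b ∈ A}. With |A| = 4, there are |A|^2 = 16 ordered sum pairs; collecting distinct values, A + A = {-6, 2, 10, 18, 26, 34, 42}, so |A + A| = 7. Thus K = 7/4. Here |A + A| = 2|A| − 1 = 7, the minimum possible — so K = 7/4 is minimal, which holds iff A is an arithmetic progression.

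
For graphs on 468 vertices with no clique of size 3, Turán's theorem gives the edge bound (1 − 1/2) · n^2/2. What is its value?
Turán density bound = (1/2) · 468^2/2 = 54756

Turán's theorem: ex(n, K_{r+1}) is achieved by the complete r-partite Turán graph T(n, r) with parts as balanced as possible, and is at most (1 − 1/r) · n^2/2. For r = 2, n = 468: the density bound is (1/2) · 219024/2 = 54756. Since 2 ∣ 468, the Turán graph T(468, 2) has parts of equal size 234, and its edge count e(T(468, 2)) = 54756 attains the density bound exactly.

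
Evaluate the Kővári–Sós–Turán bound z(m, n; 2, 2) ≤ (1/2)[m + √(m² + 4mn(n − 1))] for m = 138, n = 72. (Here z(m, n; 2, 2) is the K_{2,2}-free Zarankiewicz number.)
z(138, 72; 2, 2) ≤ (1/2)[138 + √(138² + 4·138·72·71)] = (1/2)[138 + √2840868] = 911.7437

Kővári–Sós–Turán: let r_1, ..., r_138 be the row sums and z = Σ r_i the total number of 1s. Each pair of columns can share at most one row with both entries 1 (else a 2×2 all-ones block appears), so Σ_i C(r_i, 2) ≤ C(72, 2) = 2556. By convexity Σ_i C(r_i, 2) ≥ 138·C(z/138, 2) = z(z − 138)/(2·138), giving z² − 138z − 138·72·71 ≤ 0 and hence z ≤ (1/2)[138 + √(19044 + 4·705456)] = (1/2)[138 + √2840868] ≈ (1/2)(138 + 1685.4875) = 911.7437.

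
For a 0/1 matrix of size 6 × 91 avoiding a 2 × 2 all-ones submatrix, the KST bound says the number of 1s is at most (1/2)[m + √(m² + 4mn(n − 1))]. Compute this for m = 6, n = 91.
z(6, 91; 2, 2) ≤ (1/2)[6 + √(6² + 4·6·91·90)] = (1/2)[6 + √196596] = 224.6957

Kővári–Sós–Turán: let r_1, ..., r_6 be the row sums and z = Σ r_i the total number of 1s. Each pair of columns can share at most one row with both entries 1 (else a 2×2 all-ones block appears), so Σ_i C(r_i, 2) ≤ C(91, 2) = 4095. By convexity Σ_i C(r_i, 2) ≥ 6·C(z/6, 2) = z(z − 6)/(2·6), giving z² − 6z − 6·91·90 ≤ 0 and hence z ≤ (1/2)[6 + √(36 + 4·49140)] = (1/2)[6 + √196596] ≈ (1/2)(6 + 443.3915) = 224.6957.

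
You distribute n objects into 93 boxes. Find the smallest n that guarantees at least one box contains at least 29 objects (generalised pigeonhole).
n = (29 − 1)·93 + 1 = 2605

By the generalised pigeonhole principle, to guarantee some box contains ≥ r objects we need more than (r − 1) · k objects total. Threshold: n = (r − 1) · k + 1. With r = 29 and k = 93: n = 28 · 93 + 1 = 2604 + 1 = 2605. For n = 2604 = 28 · 93, we can put exactly 28 objects in every box, avoiding 29 in any single one — so 2605 is tight.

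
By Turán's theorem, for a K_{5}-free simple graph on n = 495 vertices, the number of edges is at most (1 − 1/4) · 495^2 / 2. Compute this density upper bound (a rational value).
Turán density bound = (3/4) · 495^2/2 = 735075/8 ≈ 91884.375

Turán's theorem: ex(n, K_{r+1}) is achieved by the complete r-partite Turán graph T(n, r) with parts as balanced as possible, and is at most (1 − 1/r) · n^2/2. For r = 4, n = 495: the density bound is (3/4) · 245025/2 = 735075/8 ≈ 91884.375. The integer-valued extremum is e(T(495, 4)) = 91884, which is strictly less than the density bound 735075/8 since 4 ∤ 495 (the parts of T(495, 4) cannot all be equal).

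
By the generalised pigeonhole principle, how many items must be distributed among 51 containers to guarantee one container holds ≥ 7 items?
n = (7 − 1)·51 + 1 = 307

By the generalised pigeonhole principle, to guarantee some box contains ≥ r objects we need more than (r − 1) · k objects total. Threshold: n = (r − 1) · k + 1. With r = 7 and k = 51: n = 6 · 51 + 1 = 306 + 1 = 307. For n = 306 = 6 · 51, we can put exactly 6 objects in every box, avoiding 7 in any single one — so 307 is tight.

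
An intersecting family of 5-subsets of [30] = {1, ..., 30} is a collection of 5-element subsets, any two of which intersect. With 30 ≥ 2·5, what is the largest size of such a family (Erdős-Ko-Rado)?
max |F| = C(29, 4) = 23751

The Erdős-Ko-Rado theorem states: for n ≥ 2k, an intersecting family of k-subsets of an n-element set has size at most C(n − 1, k − 1), with equality for 'star' families {A ⊆ [n] : |A| = k, i ∈ A} (fix an element i). For n = 30, k = 5: C(29, 4) = 23751.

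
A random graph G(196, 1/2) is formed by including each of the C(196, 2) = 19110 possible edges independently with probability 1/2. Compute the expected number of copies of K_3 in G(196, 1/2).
E[# K_3] = C(196, 3) · (1/2)^C(3, 2) = 1235780 / 2^3 = 308945/2 = 154472.5

For each 3-subset S of vertices (there are C(196, 3) = 1235780 such S), let X_S = 1 if S induces a K_3 (all C(3, 2) = 3 edges present). Then P(X_S = 1) = (1/2)^3 = 1/8. By linearity of expectation, E[# K_3] = C(196, 3) · (1/2)^3 = 1235780 / 8 = 308945/2 = 154472.5.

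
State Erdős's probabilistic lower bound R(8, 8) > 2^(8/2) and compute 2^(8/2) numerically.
2^(8/2) = 16; so R(8, 8) > 16

Colour each edge of K_n uniformly at random with red/blue. The expected number of monochromatic K_8 is C(n, 8) · 2 · 2^(−C(8,2)). If C(n, 8) · 2^(1 − C(8,2)) < 1, then with positive probability no monochromatic K_8 exists, so R(8, 8) > n. The standard estimate C(n, 8) ≤ n^8/8! shows this inequality holds whenever n ≤ 2^(8/2) (since 8! · 2^(C(8,2) − 1) > 2^(8^2/2) ≥ n^8). Hence R(8, 8) > 2^(8/2) = 16.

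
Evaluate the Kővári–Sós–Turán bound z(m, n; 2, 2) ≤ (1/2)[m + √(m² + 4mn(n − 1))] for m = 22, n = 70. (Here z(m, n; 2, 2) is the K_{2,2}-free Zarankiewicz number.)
z(22, 70; 2, 2) ≤ (1/2)[22 + √(22² + 4·22·70·69)] = (1/2)[22 + √425524] = 337.161

Kővári–Sós–Turán: let r_1, ..., r_22 be the row sums and z = Σ r_i the total number of 1s. Each pair of columns can share at most one row with both entries 1 (else a 2×2 all-ones block appears), so Σ_i C(r_i, 2) ≤ C(70, 2) = 2415. By convexity Σ_i C(r_i, 2) ≥ 22·C(z/22, 2) = z(z − 22)/(2·22), giving z² − 22z − 22·70·69 ≤ 0 and hence z ≤ (1/2)[22 + √(484 + 4·106260)] = (1/2)[22 + √425524] ≈ (1/2)(22 + 652.322) = 337.161.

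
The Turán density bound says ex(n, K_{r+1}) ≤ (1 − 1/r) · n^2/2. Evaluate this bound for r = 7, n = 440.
Turán density bound = (6/7) · 440^2/2 = 580800/7 ≈ 82971.4286

Turán's theorem: ex(n, K_{r+1}) is achieved by the complete r-partite Turán graph T(n, r) with parts as balanced as possible, and is at most (1 − 1/r) · n^2/2. For r = 7, n = 440: the density bound is (6/7) · 193600/2 = 580800/7 ≈ 82971.4286. The integer-valued extremum is e(T(440, 7)) = 82971, which is strictly less than the density bound 580800/7 since 7 ∤ 440 (the parts of T(440, 7) cannot all be equal).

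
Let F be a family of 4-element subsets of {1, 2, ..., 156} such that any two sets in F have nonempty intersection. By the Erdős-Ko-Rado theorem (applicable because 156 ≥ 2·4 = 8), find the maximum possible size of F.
max |F| = C(155, 3) = 608685

The Erdős-Ko-Rado theorem states: for n ≥ 2k, an intersecting family of k-subsets of an n-element set has size at most C(n − 1, k − 1), with equality for 'star' families {A ⊆ [n] : |A| = k, i ∈ A} (fix an element i). For n = 156, k = 4: C(155, 3) = 608685.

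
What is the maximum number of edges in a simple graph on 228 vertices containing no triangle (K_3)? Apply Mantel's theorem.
ex(228, K_3) = ⌊228^2/4⌋ = 12996

Mantel (1907): a triangle-free graph on n vertices has at most ⌊n^2/4⌋ edges, with equality for the complete bipartite graph K_{⌊n/2⌋, ⌈n/2⌉}. For n = 228: ⌊228^2/4⌋ = ⌊51984/4⌋ = 12996. The extremal graph is K_{114, 114}, which has 114·114 = 12996 edges.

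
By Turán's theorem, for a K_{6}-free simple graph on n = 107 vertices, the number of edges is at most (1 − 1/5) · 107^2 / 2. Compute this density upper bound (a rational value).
Turán density bound = (4/5) · 107^2/2 = 22898/5 ≈ 4579.6

Turán's theorem: ex(n, K_{r+1}) is achieved by the complete r-partite Turán graph T(n, r) with parts as balanced as possible, and is at most (1 − 1/r) · n^2/2. For r = 5, n = 107: the density bound is (4/5) · 11449/2 = 22898/5 ≈ 4579.6. The integer-valued extremum is e(T(107, 5)) = 4579, which is strictly less than the density bound 22898/5 since 5 ∤ 107 (the parts of T(107, 5) cannot all be equal).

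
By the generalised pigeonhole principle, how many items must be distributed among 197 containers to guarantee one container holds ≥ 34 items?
n = (34 − 1)·197 + 1 = 6502

By the generalised pigeonhole principle, to guarantee some box contains ≥ r objects we need more than (r − 1) · k objects total. Threshold: n = (r − 1) · k + 1. With r = 34 and k = 197: n = 33 · 197 + 1 = 6501 + 1 = 6502. For n = 6501 = 33 · 197, we can put exactly 33 objects in every box, avoiding 34 in any single one — so 6502 is tight.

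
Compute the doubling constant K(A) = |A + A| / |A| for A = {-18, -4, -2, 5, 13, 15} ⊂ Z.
K = |A + A| / |A| = 20/6 = 10/3

Enumerate A + A = {a + b : a, b ∈ A}. With |A| = 6, there are |A|^2 = 36 ordered sum pairs; collecting distinct values, A + A = {-36, -22, -20, -13, -8, -6, -5, -4, -3, 1, 3, 9, 10, 11, 13, 18, 20, 26, 28, 30}, so |A + A| = 20. Thus K = 20/6 = 10/3. For comparison, the minimum possible |A + A| over all 6-element sets is 2·6 − 1 = 11 (so min K = 11/6), attained only by arithmetic progressions.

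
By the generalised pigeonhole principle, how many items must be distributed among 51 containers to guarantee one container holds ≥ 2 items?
n = (2 − 1)·51 + 1 = 52

By the generalised pigeonhole principle, to guarantee some box contains ≥ r objects we need more than (r − 1) · k objects total. Threshold: n = (r − 1) · k + 1. With r = 2 and k = 51: n = 1 · 51 + 1 = 51 + 1 = 52. For n = 51 = 1 · 51, we can put exactly 1 objects in every box, avoiding 2 in any single one — so 52 is tight.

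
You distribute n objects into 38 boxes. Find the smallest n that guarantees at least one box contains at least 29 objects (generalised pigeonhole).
n = (29 − 1)·38 + 1 = 1065

By the generalised pigeonhole principle, to guarantee some box contains ≥ r objects we need more than (r − 1) · k objects total. Threshold: n = (r − 1) · k + 1. With r = 29 and k = 38: n = 28 · 38 + 1 = 1064 + 1 = 1065. For n = 1064 = 28 · 38, we can put exactly 28 objects in every box, avoiding 29 in any single one — so 1065 is tight.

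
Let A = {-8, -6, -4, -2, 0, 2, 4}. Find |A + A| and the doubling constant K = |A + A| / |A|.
K = |A + A| / |A| = 13/7

Enumerate A + A = {a + b : a, b ∈ A}. With |A| = 7, there are |A|^2 = 49 ordered sum pairs; collecting distinct values, A + A = {-16, -14, -12, -10, -8, -6, -4, -2, 0, 2, 4, 6, 8}, so |A + A| = 13. Thus K = 13/7. Here |A + A| = 2|A| − 1 = 13, the minimum possible — so K = 13/7 is minimal, which holds iff A is an arithmetic progression.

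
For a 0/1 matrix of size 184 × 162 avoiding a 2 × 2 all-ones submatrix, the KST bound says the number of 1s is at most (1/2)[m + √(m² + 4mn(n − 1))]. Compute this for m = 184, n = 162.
z(184, 162; 2, 2) ≤ (1/2)[184 + √(184² + 4·184·162·161)] = (1/2)[184 + √19230208] = 2284.6131

Kővári–Sós–Turán: let r_1, ..., r_184 be the row sums and z = Σ r_i the total number of 1s. Each pair of columns can share at most one row with both entries 1 (else a 2×2 all-ones block appears), so Σ_i C(r_i, 2) ≤ C(162, 2) = 13041. By convexity Σ_i C(r_i, 2) ≥ 184·C(z/184, 2) = z(z − 184)/(2·184), giving z² − 184z − 184·162·161 ≤ 0 and hence z ≤ (1/2)[184 + √(33856 + 4·4799088)] = (1/2)[184 + √19230208] ≈ (1/2)(184 + 4385.2261) = 2284.6131.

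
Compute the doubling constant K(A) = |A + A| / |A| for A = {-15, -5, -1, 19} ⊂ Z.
K = |A + A| / |A| = 10/4 = 5/2

Enumerate A + A = {a + b : a, b ∈ A}. With |A| = 4, there are |A|^2 = 16 ordered sum pairs; collecting distinct values, A + A = {-30, -20, -16, -10, -6, -2, 4, 14, 18, 38}, so |A + A| = 10. Thus K = 10/4 = 5/2. For comparison, the minimum possible |A + A| over all 4-element sets is 2·4 − 1 = 7 (so min K = 7/4), attained only by arithmetic progressions.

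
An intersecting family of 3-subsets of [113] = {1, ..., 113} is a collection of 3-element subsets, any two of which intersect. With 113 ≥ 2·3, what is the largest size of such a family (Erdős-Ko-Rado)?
max |F| = C(112, 2) = 6216

The Erdős-Ko-Rado theorem states: for n ≥ 2k, an intersecting family of k-subsets of an n-element set has size at most C(n − 1, k − 1), with equality for 'star' families {A ⊆ [n] : |A| = k, i ∈ A} (fix an element i). For n = 113, k = 3: C(112, 2) = 6216.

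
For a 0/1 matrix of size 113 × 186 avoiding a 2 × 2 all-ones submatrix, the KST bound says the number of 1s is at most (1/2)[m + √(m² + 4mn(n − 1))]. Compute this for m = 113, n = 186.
z(113, 186; 2, 2) ≤ (1/2)[113 + √(113² + 4·113·186·185)] = (1/2)[113 + √15566089] = 2029.1942

Kővári–Sós–Turán: let r_1, ..., r_113 be the row sums and z = Σ r_i the total number of 1s. Each pair of columns can share at most one row with both entries 1 (else a 2×2 all-ones block appears), so Σ_i C(r_i, 2) ≤ C(186, 2) = 17205. By convexity Σ_i C(r_i, 2) ≥ 113·C(z/113, 2) = z(z − 113)/(2·113), giving z² − 113z − 113·186·185 ≤ 0 and hence z ≤ (1/2)[113 + √(12769 + 4·3888330)] = (1/2)[113 + √15566089] ≈ (1/2)(113 + 3945.3883) = 2029.1942.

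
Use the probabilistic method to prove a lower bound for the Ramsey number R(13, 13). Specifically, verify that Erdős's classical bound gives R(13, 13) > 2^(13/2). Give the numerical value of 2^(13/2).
2^(13/2) = 90.5097; so R(13, 13) > 90.5097

Colour each edge of K_n uniformly at random with red/blue. The expected number of monochromatic K_13 is C(n, 13) · 2 · 2^(−C(13,2)). If C(n, 13) · 2^(1 − C(13,2)) < 1, then with positive probability no monochromatic K_13 exists, so R(13, 13) > n. The standard estimate C(n, 13) ≤ n^13/13! shows this inequality holds whenever n ≤ 2^(13/2) (since 13! · 2^(C(13,2) − 1) > 2^(13^2/2) ≥ n^13). Hence R(13, 13) > 2^(13/2) = 90.5097.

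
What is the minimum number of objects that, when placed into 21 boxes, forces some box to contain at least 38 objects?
n = (38 − 1)·21 + 1 = 778

By the generalised pigeonhole principle, to guarantee some box contains ≥ r objects we need more than (r − 1) · k objects total. Threshold: n = (r − 1) · k + 1. With r = 38 and k = 21: n = 37 · 21 + 1 = 777 + 1 = 778. For n = 777 = 37 · 21, we can put exactly 37 objects in every box, avoiding 38 in any single one — so 778 is tight.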